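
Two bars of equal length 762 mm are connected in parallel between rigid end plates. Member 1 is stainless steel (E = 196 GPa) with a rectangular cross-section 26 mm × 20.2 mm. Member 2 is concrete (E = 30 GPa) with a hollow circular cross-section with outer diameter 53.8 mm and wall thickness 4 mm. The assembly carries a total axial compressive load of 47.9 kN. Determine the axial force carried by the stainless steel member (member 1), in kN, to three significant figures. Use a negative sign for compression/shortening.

A_1 = 525.2 mm².
A_2 = 625.8 mm².
Equal strain + equilibrium ⇒ each member carries load in proportion to AE: A₁E₁ = 102900000 N, A₂E₂ = 18770000 N, ΣAE = 121700000 N.
F₁ = P·A₁E₁/ΣAE = -47900·102900000/121700000 = -40510 N.

-40.5 kN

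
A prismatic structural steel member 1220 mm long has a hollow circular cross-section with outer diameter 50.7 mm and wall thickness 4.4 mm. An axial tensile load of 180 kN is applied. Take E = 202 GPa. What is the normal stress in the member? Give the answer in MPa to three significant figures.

281 MPa

A = 640 mm².
σ = N/A = 180000/640 = 281.2 MPa.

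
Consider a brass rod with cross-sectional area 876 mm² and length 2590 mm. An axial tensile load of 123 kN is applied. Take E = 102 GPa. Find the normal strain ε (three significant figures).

0.00138

σ = N/A = 140.4 MPa; ε = σ/E = 140.4/102000 = 1.377e-03.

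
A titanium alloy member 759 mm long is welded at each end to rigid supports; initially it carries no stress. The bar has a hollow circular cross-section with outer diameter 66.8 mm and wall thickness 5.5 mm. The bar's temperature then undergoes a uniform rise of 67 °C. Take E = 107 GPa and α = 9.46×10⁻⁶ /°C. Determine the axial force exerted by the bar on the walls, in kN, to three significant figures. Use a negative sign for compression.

-71.8 kN

Free thermal expansion αLΔT = 9.46e-6 · 759 · 67 = 0.4811 mm.
The walls impose strain ε = −(0.4811)/759 = -6.3382e-04; σ = Eε = 107000 · -6.3382e-04 = -67.82 MPa.
Wall reaction R = σ·A = -67.82·1059 = -71830 N = -71.83 kN.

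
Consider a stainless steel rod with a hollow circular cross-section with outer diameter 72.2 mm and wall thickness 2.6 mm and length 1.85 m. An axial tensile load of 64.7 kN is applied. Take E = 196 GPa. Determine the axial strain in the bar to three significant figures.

A = 568.5 mm².
σ = N/A = 113.8 MPa; ε = σ/E = 113.8/196000 = 5.807e-04.

5.81e-04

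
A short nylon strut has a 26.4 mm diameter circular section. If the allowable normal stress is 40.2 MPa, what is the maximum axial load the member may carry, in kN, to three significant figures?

22.0 kN

A = 547.4 mm².
P_max = σ_allow · A = 40.2 · 547.4 = 22010 N = 22.01 kN.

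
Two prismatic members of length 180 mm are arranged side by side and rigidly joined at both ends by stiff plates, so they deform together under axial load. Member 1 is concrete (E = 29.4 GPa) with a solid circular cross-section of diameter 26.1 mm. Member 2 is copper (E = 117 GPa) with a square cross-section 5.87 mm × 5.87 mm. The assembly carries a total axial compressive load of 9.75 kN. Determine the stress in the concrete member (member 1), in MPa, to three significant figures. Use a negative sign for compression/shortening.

-14.5 MPa

A_1 = 535 mm².
A_2 = 34.46 mm².
Equal strain + equilibrium ⇒ each member carries load in proportion to AE: A₁E₁ = 15730000 N, A₂E₂ = 4031000 N, ΣAE = 19760000 N.
σ₁ = P·E₁/ΣAE = -9750·29400/19760000 = -14.51 MPa.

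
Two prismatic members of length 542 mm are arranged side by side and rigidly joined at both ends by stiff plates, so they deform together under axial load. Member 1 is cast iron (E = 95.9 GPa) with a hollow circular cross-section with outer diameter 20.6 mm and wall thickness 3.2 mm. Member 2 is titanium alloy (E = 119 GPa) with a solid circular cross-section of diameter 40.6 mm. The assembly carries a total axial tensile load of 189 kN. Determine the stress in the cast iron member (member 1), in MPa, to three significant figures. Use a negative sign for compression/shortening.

A_1 = 174.9 mm².
A_2 = 1295 mm².
Equal strain + equilibrium ⇒ each member carries load in proportion to AE: A₁E₁ = 16780000 N, A₂E₂ = 154100000 N, ΣAE = 170800000 N.
σ₁ = P·E₁/ΣAE = 189000·95900/170800000 = 106.1 MPa.

106 MPa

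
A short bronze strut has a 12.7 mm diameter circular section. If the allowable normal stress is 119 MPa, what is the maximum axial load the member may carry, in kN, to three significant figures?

15.1 kN

A = 126.7 mm².
P_max = σ_allow · A = 119 · 126.7 = 15070 N = 15.07 kN.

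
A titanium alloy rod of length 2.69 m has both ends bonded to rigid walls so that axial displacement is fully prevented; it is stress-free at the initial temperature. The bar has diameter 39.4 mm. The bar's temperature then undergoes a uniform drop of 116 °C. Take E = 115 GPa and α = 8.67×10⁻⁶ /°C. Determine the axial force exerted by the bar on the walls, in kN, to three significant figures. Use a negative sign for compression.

Free thermal expansion αLΔT = 8.67e-6 · 2690 · -116 = -2.705 mm.
The walls impose strain ε = −(-2.705)/2690 = 1.0057e-03; σ = Eε = 115000 · 1.0057e-03 = 115.7 MPa.
Wall reaction R = σ·A = 115.7·1219 = 141000 N = 141 kN.

141 kN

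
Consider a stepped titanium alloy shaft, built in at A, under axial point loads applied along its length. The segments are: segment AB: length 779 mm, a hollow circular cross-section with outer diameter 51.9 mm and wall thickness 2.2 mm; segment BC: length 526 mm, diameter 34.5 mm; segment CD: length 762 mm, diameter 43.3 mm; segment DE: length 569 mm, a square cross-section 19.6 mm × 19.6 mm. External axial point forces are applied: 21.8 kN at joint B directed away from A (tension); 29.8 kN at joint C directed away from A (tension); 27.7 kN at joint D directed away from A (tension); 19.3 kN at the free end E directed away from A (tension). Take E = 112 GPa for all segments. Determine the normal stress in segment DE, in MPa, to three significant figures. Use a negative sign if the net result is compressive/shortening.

50.2 MPa

Internal axial forces (sectioning from the free end, tension +): N_DE = 19.3 kN, N_CD = 47 kN, N_BC = 76.8 kN, N_AB = 98.6 kN.
A_DE = 384.2 mm².
σ_DE = N_DE/A_DE = 19300/384.2 = 50.24 MPa.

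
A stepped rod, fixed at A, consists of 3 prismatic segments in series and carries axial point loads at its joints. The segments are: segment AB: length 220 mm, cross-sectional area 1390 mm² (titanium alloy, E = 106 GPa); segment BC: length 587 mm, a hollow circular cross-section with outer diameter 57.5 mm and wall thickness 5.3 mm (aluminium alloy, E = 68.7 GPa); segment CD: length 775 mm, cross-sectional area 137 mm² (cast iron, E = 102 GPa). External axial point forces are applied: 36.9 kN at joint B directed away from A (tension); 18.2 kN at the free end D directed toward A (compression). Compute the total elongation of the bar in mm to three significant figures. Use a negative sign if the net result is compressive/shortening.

-1.16 mm

Internal axial forces (sectioning from the free end, tension +): N_CD = -18.2 kN, N_BC = -18.2 kN, N_AB = 18.7 kN.
A_BC = 869.2 mm².
δ_AB = 18700·220/(1390·106000) = 0.02792 mm
δ_BC = -18200·587/(869.2·68700) = -0.1789 mm
δ_CD = -18200·775/(137·102000) = -1.009 mm
δ = Σδ_i = -1.16 mm.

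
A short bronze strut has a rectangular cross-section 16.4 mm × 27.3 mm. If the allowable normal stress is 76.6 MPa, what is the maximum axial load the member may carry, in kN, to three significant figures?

34.3 kN

A = 447.7 mm².
P_max = σ_allow · A = 76.6 · 447.7 = 34300 N = 34.3 kN.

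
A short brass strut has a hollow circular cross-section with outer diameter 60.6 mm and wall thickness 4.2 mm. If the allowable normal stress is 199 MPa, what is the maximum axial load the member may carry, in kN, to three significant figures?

148 kN

A = 744.2 mm².
P_max = σ_allow · A = 199 · 744.2 = 148100 N = 148.1 kN.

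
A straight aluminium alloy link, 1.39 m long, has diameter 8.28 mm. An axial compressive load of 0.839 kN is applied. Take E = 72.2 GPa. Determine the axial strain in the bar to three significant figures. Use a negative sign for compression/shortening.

-2.16e-04

A = 53.85 mm².
σ = N/A = -15.58 MPa; ε = σ/E = -15.58/72200 = -2.158e-04.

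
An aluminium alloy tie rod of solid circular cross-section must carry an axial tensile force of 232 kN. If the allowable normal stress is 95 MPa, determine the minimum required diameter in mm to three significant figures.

Required area A ≥ P/σ_allow = 232000/95 = 2442 mm².
For a solid circular section, d ≥ √(4A/π) = 55.76 mm.

55.8 mm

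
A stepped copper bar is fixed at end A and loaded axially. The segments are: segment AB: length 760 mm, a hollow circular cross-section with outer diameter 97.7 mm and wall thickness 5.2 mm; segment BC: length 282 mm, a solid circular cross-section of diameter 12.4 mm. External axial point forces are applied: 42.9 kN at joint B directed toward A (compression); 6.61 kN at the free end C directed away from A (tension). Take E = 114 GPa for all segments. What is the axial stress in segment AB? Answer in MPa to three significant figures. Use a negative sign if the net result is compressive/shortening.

-24.0 MPa

Internal axial forces (sectioning from the free end, tension +): N_BC = 6.61 kN, N_AB = -36.29 kN.
A_AB = 1511 mm².
σ_AB = N_AB/A_AB = -36290/1511 = -24.02 MPa.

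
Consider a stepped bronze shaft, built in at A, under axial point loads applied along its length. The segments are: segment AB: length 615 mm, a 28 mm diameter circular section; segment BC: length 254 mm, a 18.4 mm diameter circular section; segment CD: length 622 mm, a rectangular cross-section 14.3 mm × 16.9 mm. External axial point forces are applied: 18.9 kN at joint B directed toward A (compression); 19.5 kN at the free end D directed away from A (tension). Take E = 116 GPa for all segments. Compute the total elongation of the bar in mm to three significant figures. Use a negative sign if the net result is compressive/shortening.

0.598 mm

Internal axial forces (sectioning from the free end, tension +): N_CD = 19.5 kN, N_BC = 19.5 kN, N_AB = 0.6 kN.
A_AB = 615.8 mm².
A_BC = 265.9 mm².
A_CD = 241.7 mm².
δ_AB = 600·615/(615.8·116000) = 0.005166 mm
δ_BC = 19500·254/(265.9·116000) = 0.1606 mm
δ_CD = 19500·622/(241.7·116000) = 0.4327 mm
δ = Σδ_i = 0.5984 mm.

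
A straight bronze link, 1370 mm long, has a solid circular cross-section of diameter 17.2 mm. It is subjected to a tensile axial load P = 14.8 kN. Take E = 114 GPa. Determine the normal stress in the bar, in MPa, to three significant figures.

63.7 MPa

A = 232.4 mm².
σ = N/A = 14800/232.4 = 63.7 MPa.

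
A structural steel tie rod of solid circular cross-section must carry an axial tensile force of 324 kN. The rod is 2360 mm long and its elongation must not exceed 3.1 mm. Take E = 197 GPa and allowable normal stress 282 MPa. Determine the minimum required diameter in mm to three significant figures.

39.9 mm

Required area A ≥ P/σ_allow = 324000/282 = 1149 mm².
For a solid circular section, d ≥ √(4A/π) = 38.25 mm.
Elongation limit: A ≥ PL/(Eδ_allow) = 324000·2360/(197000·3.1) = 1252 mm² ⇒ d ≥ 39.93 mm.
The elongation limit governs.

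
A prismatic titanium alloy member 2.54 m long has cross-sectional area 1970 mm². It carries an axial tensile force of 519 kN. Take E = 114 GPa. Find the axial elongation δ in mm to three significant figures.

5.87 mm

δ_mech = NL/(AE) = 519000·2540/(1970·114000) = 5.87 mm.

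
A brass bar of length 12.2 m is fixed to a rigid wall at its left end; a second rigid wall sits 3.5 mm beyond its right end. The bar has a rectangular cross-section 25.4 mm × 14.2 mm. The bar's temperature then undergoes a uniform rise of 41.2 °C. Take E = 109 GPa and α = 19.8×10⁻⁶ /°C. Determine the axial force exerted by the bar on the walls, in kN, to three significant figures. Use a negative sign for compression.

-20.8 kN

Free thermal expansion αLΔT = 19.8e-6 · 12200 · 41.2 = 9.952 mm.
The walls engage after the gap closes; constrained expansion = 9.952 − 3.5 = 6.452 mm.
The walls impose strain ε = −(6.452)/12200 = -5.2887e-04; σ = Eε = 109000 · -5.2887e-04 = -57.65 MPa.
Wall reaction R = σ·A = -57.65·360.7 = -20790 N = -20.79 kN.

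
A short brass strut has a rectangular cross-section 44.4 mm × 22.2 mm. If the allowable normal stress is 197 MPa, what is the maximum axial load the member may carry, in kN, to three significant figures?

A = 985.7 mm².
P_max = σ_allow · A = 197 · 985.7 = 194200 N = 194.2 kN.

194 kN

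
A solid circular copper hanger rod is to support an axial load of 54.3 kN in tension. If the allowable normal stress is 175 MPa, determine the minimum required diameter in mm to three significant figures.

19.9 mm

Required area A ≥ P/σ_allow = 54300/175 = 310.3 mm².
For a solid circular section, d ≥ √(4A/π) = 19.88 mm.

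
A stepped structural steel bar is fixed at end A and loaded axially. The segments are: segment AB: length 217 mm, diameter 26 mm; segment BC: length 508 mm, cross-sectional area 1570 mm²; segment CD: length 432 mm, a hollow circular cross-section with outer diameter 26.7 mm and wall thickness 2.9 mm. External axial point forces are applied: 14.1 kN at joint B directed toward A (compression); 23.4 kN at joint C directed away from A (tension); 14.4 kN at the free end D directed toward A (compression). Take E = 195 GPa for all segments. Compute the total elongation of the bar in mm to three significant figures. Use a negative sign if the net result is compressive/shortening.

-0.143 mm

Internal axial forces (sectioning from the free end, tension +): N_CD = -14.4 kN, N_BC = 9 kN, N_AB = -5.1 kN.
A_AB = 530.9 mm².
A_CD = 216.8 mm².
δ_AB = -5100·217/(530.9·195000) = -0.01069 mm
δ_BC = 9000·508/(1570·195000) = 0.01493 mm
δ_CD = -14400·432/(216.8·195000) = -0.1471 mm
δ = Σδ_i = -0.1429 mm.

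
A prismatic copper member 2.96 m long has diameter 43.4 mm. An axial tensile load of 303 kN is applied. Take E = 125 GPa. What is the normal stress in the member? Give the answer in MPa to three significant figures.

A = 1479 mm².
σ = N/A = 303000/1479 = 204.8 MPa.

205 MPa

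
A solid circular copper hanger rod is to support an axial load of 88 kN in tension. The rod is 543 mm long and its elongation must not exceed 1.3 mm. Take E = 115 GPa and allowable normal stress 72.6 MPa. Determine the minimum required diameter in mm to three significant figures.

39.3 mm

Required area A ≥ P/σ_allow = 88000/72.6 = 1212 mm².
For a solid circular section, d ≥ √(4A/π) = 39.29 mm.
Elongation limit: A ≥ PL/(Eδ_allow) = 88000·543/(115000·1.3) = 319.6 mm² ⇒ d ≥ 20.17 mm.
The stress limit governs.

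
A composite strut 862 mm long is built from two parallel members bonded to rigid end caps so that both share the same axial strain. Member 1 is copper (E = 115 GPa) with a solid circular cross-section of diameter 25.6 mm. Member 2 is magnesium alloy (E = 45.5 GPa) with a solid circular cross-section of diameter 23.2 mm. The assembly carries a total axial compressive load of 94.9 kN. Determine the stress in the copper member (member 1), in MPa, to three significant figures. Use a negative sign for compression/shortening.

-139 MPa

A_1 = 514.7 mm².
A_2 = 422.7 mm².
Equal strain + equilibrium ⇒ each member carries load in proportion to AE: A₁E₁ = 59190000 N, A₂E₂ = 19230000 N, ΣAE = 78430000 N.
σ₁ = P·E₁/ΣAE = -94900·115000/78430000 = -139.2 MPa.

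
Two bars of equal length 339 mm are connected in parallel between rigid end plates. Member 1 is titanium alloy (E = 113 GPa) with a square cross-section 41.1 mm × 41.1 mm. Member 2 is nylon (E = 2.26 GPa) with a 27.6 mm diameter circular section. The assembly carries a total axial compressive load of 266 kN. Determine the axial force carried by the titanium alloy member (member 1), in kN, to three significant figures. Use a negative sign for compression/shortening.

A_1 = 1689 mm².
A_2 = 598.3 mm².
Equal strain + equilibrium ⇒ each member carries load in proportion to AE: A₁E₁ = 190900000 N, A₂E₂ = 1352000 N, ΣAE = 192200000 N.
F₁ = P·A₁E₁/ΣAE = -266000·190900000/192200000 = -264100 N.

-264 kN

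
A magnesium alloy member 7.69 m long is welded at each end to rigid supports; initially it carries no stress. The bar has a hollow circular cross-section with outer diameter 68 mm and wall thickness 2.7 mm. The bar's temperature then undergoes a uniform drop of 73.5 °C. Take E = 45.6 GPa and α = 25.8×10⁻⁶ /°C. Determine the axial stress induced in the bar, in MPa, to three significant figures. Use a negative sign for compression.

Free thermal expansion αLΔT = 25.8e-6 · 7690 · -73.5 = -14.58 mm.
The walls impose strain ε = −(-14.58)/7690 = 1.8963e-03; σ = Eε = 45600 · 1.8963e-03 = 86.47 MPa.

86.5 MPa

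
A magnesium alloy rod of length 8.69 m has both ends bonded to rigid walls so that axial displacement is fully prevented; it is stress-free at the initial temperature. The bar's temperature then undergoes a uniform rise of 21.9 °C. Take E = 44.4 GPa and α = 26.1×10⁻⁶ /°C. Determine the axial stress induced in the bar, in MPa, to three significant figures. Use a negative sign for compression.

Free thermal expansion αLΔT = 26.1e-6 · 8690 · 21.9 = 4.967 mm.
The walls impose strain ε = −(4.967)/8690 = -5.7159e-04; σ = Eε = 44400 · -5.7159e-04 = -25.38 MPa.

-25.4 MPa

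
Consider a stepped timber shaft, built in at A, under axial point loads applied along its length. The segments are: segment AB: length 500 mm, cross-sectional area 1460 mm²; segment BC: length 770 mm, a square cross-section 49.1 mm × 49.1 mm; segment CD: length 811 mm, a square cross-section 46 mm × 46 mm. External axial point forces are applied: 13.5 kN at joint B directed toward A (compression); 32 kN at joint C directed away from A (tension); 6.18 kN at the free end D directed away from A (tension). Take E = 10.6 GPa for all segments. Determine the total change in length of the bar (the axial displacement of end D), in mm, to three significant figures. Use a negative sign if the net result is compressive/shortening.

2.17 mm

Internal axial forces (sectioning from the free end, tension +): N_CD = 6.18 kN, N_BC = 38.18 kN, N_AB = 24.68 kN.
A_BC = 2411 mm².
A_CD = 2116 mm².
δ_AB = 24680·500/(1460·10600) = 0.7974 mm
δ_BC = 38180·770/(2411·10600) = 1.15 mm
δ_CD = 6180·811/(2116·10600) = 0.2235 mm
δ = Σδ_i = 2.171 mm.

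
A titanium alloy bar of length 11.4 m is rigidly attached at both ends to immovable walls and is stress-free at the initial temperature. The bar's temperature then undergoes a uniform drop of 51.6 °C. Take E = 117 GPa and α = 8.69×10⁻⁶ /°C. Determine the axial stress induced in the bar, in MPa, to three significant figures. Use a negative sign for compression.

52.5 MPa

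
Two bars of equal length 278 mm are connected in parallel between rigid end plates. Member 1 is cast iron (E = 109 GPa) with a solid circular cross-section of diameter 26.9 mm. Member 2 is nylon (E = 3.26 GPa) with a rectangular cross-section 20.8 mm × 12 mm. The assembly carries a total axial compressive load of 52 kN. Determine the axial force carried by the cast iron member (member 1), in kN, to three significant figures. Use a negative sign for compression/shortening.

A_1 = 568.3 mm².
A_2 = 249.6 mm².
Equal strain + equilibrium ⇒ each member carries load in proportion to AE: A₁E₁ = 61950000 N, A₂E₂ = 813700 N, ΣAE = 62760000 N.
F₁ = P·A₁E₁/ΣAE = -52000·61950000/62760000 = -51330 N.

-51.3 kN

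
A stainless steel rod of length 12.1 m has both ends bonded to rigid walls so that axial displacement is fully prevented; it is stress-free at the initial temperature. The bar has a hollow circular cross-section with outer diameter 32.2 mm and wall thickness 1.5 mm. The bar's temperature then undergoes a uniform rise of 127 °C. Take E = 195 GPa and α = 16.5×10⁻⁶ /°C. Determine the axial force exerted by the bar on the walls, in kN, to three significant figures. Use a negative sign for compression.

-59.1 kN

Free thermal expansion αLΔT = 16.5e-6 · 12100 · 127 = 25.36 mm.
The walls impose strain ε = −(25.36)/12100 = -2.0955e-03; σ = Eε = 195000 · -2.0955e-03 = -408.6 MPa.
Wall reaction R = σ·A = -408.6·144.7 = -59120 N = -59.12 kN.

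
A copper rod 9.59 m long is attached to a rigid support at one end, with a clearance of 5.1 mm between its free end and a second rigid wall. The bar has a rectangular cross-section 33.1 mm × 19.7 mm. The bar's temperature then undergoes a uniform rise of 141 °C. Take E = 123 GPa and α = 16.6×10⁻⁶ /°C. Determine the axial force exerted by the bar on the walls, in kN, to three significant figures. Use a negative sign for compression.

Free thermal expansion αLΔT = 16.6e-6 · 9590 · 141 = 22.45 mm.
The walls engage after the gap closes; constrained expansion = 22.45 − 5.1 = 17.35 mm.
The walls impose strain ε = −(17.35)/9590 = -1.8088e-03; σ = Eε = 123000 · -1.8088e-03 = -222.5 MPa.
Wall reaction R = σ·A = -222.5·652.1 = -145100 N = -145.1 kN.

-145 kN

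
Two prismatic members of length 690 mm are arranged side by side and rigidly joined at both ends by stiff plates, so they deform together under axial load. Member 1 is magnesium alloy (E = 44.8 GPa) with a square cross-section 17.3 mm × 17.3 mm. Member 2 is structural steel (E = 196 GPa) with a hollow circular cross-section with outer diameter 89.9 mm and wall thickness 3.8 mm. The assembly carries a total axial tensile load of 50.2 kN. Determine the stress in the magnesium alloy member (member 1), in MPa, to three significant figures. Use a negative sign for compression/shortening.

A_1 = 299.3 mm².
A_2 = 1028 mm².
Equal strain + equilibrium ⇒ each member carries load in proportion to AE: A₁E₁ = 13410000 N, A₂E₂ = 201500000 N, ΣAE = 214900000 N.
σ₁ = P·E₁/ΣAE = 50200·44800/214900000 = 10.47 MPa.

10.5 MPa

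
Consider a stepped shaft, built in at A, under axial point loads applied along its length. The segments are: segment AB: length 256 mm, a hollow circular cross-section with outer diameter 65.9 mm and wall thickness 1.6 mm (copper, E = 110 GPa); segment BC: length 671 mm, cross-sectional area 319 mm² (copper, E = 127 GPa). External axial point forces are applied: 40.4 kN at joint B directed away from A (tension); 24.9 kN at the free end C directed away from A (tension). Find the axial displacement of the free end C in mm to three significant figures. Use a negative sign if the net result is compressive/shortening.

Internal axial forces (sectioning from the free end, tension +): N_BC = 24.9 kN, N_AB = 65.3 kN.
A_AB = 323.2 mm².
δ_AB = 65300·256/(323.2·110000) = 0.4702 mm
δ_BC = 24900·671/(319·127000) = 0.4124 mm
δ = Σδ_i = 0.8826 mm.

0.883 mm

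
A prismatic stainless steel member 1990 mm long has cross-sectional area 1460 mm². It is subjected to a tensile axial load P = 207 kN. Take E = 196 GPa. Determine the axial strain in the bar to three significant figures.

7.23e-04

σ = N/A = 141.8 MPa; ε = σ/E = 141.8/196000 = 7.234e-04.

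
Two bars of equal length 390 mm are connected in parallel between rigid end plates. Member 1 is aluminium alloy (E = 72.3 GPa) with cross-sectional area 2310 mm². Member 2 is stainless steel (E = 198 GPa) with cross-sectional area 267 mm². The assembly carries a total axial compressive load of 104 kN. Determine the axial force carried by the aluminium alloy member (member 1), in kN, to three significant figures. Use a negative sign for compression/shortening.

Equal strain + equilibrium ⇒ each member carries load in proportion to AE: A₁E₁ = 167000000 N, A₂E₂ = 52870000 N, ΣAE = 219900000 N.
F₁ = P·A₁E₁/ΣAE = -104000·167000000/219900000 = -79000 N.

-79.0 kN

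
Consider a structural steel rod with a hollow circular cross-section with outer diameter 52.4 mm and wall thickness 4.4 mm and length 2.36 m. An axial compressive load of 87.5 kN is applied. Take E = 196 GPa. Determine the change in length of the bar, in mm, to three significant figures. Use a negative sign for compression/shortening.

A = 663.5 mm².
δ_mech = NL/(AE) = -87500·2360/(663.5·196000) = -1.588 mm.

-1.59 mm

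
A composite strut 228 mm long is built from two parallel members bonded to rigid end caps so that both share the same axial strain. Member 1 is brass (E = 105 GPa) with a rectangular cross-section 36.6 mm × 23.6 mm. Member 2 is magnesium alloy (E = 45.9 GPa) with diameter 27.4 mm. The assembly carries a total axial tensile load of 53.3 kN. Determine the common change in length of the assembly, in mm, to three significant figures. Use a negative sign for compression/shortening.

0.103 mm

A_1 = 863.8 mm².
A_2 = 589.6 mm².
Equal strain + equilibrium ⇒ each member carries load in proportion to AE: A₁E₁ = 90690000 N, A₂E₂ = 27060000 N, ΣAE = 117800000 N.
δ = PL/ΣAE = 53300·228/117800000 = 0.1032 mm.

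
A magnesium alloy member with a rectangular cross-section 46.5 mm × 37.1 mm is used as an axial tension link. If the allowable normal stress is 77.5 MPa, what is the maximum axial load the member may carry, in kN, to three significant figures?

A = 1725 mm².
P_max = σ_allow · A = 77.5 · 1725 = 133700 N = 133.7 kN.

134 kN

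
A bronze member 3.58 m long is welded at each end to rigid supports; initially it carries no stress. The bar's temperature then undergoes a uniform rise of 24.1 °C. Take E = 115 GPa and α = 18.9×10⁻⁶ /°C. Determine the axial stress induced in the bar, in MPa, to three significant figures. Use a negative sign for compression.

Free thermal expansion αLΔT = 18.9e-6 · 3580 · 24.1 = 1.631 mm.
The walls impose strain ε = −(1.631)/3580 = -4.5549e-04; σ = Eε = 115000 · -4.5549e-04 = -52.38 MPa.

-52.4 MPa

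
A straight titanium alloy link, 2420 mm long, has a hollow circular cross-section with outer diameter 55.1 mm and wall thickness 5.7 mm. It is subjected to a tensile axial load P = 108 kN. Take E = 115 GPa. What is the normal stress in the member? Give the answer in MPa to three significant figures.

122 MPa

A = 884.6 mm².
σ = N/A = 108000/884.6 = 122.1 MPa.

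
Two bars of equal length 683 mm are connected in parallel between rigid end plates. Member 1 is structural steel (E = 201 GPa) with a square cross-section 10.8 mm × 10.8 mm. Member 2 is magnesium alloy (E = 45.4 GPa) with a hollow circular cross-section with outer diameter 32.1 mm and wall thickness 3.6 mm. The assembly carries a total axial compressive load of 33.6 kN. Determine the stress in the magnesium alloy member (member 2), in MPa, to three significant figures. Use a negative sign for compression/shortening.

A_1 = 116.6 mm².
A_2 = 322.3 mm².
Equal strain + equilibrium ⇒ each member carries load in proportion to AE: A₁E₁ = 23440000 N, A₂E₂ = 14630000 N, ΣAE = 38080000 N.
σ₂ = P·E₂/ΣAE = -33600·45400/38080000 = -40.06 MPa.

-40.1 MPa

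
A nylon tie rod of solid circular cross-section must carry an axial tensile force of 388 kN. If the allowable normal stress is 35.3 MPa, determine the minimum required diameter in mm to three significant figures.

Required area A ≥ P/σ_allow = 388000/35.3 = 10990 mm².
For a solid circular section, d ≥ √(4A/π) = 118.3 mm.

118 mm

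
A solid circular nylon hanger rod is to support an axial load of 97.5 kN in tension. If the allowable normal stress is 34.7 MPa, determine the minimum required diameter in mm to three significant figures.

59.8 mm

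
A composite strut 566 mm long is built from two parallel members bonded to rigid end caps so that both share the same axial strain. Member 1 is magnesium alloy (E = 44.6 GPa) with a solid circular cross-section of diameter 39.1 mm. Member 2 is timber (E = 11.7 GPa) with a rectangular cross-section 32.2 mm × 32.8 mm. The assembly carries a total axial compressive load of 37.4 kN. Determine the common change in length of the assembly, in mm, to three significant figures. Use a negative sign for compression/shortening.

A_1 = 1201 mm².
A_2 = 1056 mm².
Equal strain + equilibrium ⇒ each member carries load in proportion to AE: A₁E₁ = 53550000 N, A₂E₂ = 12360000 N, ΣAE = 65910000 N.
δ = PL/ΣAE = -37400·566/65910000 = -0.3212 mm.

-0.321 mm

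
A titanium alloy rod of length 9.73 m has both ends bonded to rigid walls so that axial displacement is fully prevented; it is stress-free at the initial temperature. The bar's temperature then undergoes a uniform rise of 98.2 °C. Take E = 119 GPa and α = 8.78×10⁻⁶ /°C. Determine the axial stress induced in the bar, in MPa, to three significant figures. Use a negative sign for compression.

Free thermal expansion αLΔT = 8.78e-6 · 9730 · 98.2 = 8.389 mm.
The walls impose strain ε = −(8.389)/9730 = -8.6220e-04; σ = Eε = 119000 · -8.6220e-04 = -102.6 MPa.

-103 MPa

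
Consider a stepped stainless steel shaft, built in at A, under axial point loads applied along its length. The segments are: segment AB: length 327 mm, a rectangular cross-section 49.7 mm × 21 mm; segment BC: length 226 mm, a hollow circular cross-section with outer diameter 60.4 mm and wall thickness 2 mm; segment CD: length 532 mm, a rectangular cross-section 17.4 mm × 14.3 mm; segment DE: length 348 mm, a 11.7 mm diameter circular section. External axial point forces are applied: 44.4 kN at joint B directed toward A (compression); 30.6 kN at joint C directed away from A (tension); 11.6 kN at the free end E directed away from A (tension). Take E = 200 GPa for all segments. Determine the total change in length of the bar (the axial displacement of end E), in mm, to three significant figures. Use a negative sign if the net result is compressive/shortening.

Internal axial forces (sectioning from the free end, tension +): N_DE = 11.6 kN, N_CD = 11.6 kN, N_BC = 42.2 kN, N_AB = -2.2 kN.
A_AB = 1044 mm².
A_BC = 366.9 mm².
A_CD = 248.8 mm².
A_DE = 107.5 mm².
δ_AB = -2200·327/(1044·200000) = -0.003446 mm
δ_BC = 42200·226/(366.9·200000) = 0.13 mm
δ_CD = 11600·532/(248.8·200000) = 0.124 mm
δ_DE = 11600·348/(107.5·200000) = 0.1877 mm
δ = Σδ_i = 0.4383 mm.

0.438 mm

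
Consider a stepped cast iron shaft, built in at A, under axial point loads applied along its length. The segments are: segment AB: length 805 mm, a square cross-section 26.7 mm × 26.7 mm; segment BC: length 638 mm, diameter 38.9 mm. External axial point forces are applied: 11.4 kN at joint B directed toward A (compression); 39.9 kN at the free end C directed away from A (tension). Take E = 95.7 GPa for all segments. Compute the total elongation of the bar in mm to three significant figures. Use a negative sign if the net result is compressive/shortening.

0.560 mm

Internal axial forces (sectioning from the free end, tension +): N_BC = 39.9 kN, N_AB = 28.5 kN.
A_AB = 712.9 mm².
A_BC = 1188 mm².
δ_AB = 28500·805/(712.9·95700) = 0.3363 mm
δ_BC = 39900·638/(1188·95700) = 0.2238 mm
δ = Σδ_i = 0.5601 mm.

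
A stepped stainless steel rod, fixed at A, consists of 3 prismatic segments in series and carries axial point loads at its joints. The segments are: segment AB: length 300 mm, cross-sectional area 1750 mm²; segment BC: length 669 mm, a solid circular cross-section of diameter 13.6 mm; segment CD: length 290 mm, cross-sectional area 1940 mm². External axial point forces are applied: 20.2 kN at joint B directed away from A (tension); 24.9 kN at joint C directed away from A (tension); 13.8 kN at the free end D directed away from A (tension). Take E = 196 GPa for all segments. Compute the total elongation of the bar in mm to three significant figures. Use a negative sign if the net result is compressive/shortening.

0.971 mm

Internal axial forces (sectioning from the free end, tension +): N_CD = 13.8 kN, N_BC = 38.7 kN, N_AB = 58.9 kN.
A_BC = 145.3 mm².
δ_AB = 58900·300/(1750·196000) = 0.05152 mm
δ_BC = 38700·669/(145.3·196000) = 0.9093 mm
δ_CD = 13800·290/(1940·196000) = 0.01052 mm
δ = Σδ_i = 0.9714 mm.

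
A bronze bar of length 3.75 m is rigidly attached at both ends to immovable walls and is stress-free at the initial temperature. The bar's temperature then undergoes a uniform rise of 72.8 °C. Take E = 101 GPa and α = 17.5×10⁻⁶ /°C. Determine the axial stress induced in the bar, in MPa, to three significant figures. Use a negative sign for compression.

Free thermal expansion αLΔT = 17.5e-6 · 3750 · 72.8 = 4.777 mm.
The walls impose strain ε = −(4.777)/3750 = -1.2740e-03; σ = Eε = 101000 · -1.2740e-03 = -128.7 MPa.

-129 MPa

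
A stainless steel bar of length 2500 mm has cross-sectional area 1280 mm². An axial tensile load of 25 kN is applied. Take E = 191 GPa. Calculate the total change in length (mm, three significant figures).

δ_mech = NL/(AE) = 25000·2500/(1280·191000) = 0.2556 mm.

0.256 mm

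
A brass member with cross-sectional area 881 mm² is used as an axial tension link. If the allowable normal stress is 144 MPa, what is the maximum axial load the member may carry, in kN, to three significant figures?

P_max = σ_allow · A = 144 · 881 = 126900 N = 126.9 kN.

127 kN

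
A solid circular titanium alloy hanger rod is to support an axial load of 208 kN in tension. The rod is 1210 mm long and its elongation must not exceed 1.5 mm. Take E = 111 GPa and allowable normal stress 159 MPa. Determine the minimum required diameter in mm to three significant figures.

Required area A ≥ P/σ_allow = 208000/159 = 1308 mm².
For a solid circular section, d ≥ √(4A/π) = 40.81 mm.
Elongation limit: A ≥ PL/(Eδ_allow) = 208000·1210/(111000·1.5) = 1512 mm² ⇒ d ≥ 43.87 mm.
The elongation limit governs.

43.9 mm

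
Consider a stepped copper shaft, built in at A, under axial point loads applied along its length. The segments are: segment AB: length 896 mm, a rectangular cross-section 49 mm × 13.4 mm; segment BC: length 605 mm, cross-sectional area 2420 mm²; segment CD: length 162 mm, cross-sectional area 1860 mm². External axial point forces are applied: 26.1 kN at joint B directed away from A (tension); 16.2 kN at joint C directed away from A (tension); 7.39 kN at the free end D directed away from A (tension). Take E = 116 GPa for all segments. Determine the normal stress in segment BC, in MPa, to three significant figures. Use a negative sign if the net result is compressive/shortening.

Internal axial forces (sectioning from the free end, tension +): N_CD = 7.39 kN, N_BC = 23.59 kN, N_AB = 49.69 kN.
σ_BC = N_BC/A_BC = 23590/2420 = 9.748 MPa.

9.75 MPa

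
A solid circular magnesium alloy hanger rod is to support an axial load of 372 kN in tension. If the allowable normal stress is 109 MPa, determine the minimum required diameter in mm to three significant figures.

65.9 mm

Required area A ≥ P/σ_allow = 372000/109 = 3413 mm².
For a solid circular section, d ≥ √(4A/π) = 65.92 mm.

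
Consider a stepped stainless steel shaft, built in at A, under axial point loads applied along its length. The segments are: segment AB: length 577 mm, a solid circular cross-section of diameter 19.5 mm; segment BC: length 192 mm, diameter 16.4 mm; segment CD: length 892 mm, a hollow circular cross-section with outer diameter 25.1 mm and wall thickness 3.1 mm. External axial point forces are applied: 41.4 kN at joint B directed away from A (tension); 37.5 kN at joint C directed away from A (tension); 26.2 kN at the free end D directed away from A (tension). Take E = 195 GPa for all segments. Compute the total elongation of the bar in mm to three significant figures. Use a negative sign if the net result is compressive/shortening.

Internal axial forces (sectioning from the free end, tension +): N_CD = 26.2 kN, N_BC = 63.7 kN, N_AB = 105.1 kN.
A_AB = 298.6 mm².
A_BC = 211.2 mm².
A_CD = 214.3 mm².
δ_AB = 105100·577/(298.6·195000) = 1.041 mm
δ_BC = 63700·192/(211.2·195000) = 0.2969 mm
δ_CD = 26200·892/(214.3·195000) = 0.5594 mm
δ = Σδ_i = 1.898 mm.

1.90 mm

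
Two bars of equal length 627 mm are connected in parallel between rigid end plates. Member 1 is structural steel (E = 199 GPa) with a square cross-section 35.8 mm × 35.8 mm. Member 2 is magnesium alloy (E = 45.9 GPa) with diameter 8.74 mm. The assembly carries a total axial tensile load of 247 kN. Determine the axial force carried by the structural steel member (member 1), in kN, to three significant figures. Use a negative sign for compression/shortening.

244 kN

A_1 = 1282 mm².
A_2 = 59.99 mm².
Equal strain + equilibrium ⇒ each member carries load in proportion to AE: A₁E₁ = 255000000 N, A₂E₂ = 2754000 N, ΣAE = 257800000 N.
F₁ = P·A₁E₁/ΣAE = 247000·255000000/257800000 = 244400 N.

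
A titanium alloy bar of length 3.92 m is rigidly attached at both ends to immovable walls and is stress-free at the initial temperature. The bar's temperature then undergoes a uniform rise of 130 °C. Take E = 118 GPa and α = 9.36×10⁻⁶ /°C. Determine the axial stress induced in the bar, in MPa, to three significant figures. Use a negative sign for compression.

-144 MPa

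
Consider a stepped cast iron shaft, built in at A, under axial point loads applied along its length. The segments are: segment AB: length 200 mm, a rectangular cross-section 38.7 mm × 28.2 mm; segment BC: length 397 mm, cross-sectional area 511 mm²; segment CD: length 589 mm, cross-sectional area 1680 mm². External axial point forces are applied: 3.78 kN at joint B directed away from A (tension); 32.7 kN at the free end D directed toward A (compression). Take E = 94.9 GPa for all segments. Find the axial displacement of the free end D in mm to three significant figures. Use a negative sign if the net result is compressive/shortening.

-0.444 mm

Internal axial forces (sectioning from the free end, tension +): N_CD = -32.7 kN, N_BC = -32.7 kN, N_AB = -28.92 kN.
A_AB = 1091 mm².
δ_AB = -28920·200/(1091·94900) = -0.05585 mm
δ_BC = -32700·397/(511·94900) = -0.2677 mm
δ_CD = -32700·589/(1680·94900) = -0.1208 mm
δ = Σδ_i = -0.4444 mm.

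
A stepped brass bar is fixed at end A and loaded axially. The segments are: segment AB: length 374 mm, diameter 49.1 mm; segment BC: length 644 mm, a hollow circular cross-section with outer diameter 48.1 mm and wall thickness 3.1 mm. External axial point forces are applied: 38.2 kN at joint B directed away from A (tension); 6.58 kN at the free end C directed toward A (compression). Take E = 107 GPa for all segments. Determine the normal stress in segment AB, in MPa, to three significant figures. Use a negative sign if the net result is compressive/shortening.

Internal axial forces (sectioning from the free end, tension +): N_BC = -6.58 kN, N_AB = 31.62 kN.
A_AB = 1893 mm².
σ_AB = N_AB/A_AB = 31620/1893 = 16.7 MPa.

16.7 MPa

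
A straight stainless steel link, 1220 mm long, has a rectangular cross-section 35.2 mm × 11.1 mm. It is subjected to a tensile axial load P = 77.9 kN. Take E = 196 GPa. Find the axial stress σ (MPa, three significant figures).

199 MPa

A = 390.7 mm².
σ = N/A = 77900/390.7 = 199.4 MPa.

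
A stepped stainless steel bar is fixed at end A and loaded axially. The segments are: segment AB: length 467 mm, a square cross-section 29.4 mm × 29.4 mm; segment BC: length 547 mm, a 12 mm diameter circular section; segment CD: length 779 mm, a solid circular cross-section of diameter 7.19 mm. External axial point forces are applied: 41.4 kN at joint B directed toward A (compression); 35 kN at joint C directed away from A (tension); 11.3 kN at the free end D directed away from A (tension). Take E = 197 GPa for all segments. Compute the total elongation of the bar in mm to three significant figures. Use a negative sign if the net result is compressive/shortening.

2.25 mm

Internal axial forces (sectioning from the free end, tension +): N_CD = 11.3 kN, N_BC = 46.3 kN, N_AB = 4.9 kN.
A_AB = 864.4 mm².
A_BC = 113.1 mm².
A_CD = 40.6 mm².
δ_AB = 4900·467/(864.4·197000) = 0.01344 mm
δ_BC = 46300·547/(113.1·197000) = 1.137 mm
δ_CD = 11300·779/(40.6·197000) = 1.101 mm
δ = Σδ_i = 2.251 mm.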